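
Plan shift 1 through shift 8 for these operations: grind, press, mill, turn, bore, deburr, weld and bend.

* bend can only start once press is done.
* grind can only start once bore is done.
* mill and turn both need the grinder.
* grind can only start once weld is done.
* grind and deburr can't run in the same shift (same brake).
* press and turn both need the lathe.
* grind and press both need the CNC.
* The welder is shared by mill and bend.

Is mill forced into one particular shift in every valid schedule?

No

mill can be shift 1 (e.g. weld in shift 1, bend in shift 2, deburr in shift 1, press in shift 1, mill in shift 1, grind in shift 2, turn in shift 2, bore in shift 1) or shift 2 (e.g. press -> shift 1, turn -> shift 3, mill -> shift 2, bore -> shift 1, weld -> shift 1, grind -> shift 2, deburr -> shift 1, bend -> shift 3).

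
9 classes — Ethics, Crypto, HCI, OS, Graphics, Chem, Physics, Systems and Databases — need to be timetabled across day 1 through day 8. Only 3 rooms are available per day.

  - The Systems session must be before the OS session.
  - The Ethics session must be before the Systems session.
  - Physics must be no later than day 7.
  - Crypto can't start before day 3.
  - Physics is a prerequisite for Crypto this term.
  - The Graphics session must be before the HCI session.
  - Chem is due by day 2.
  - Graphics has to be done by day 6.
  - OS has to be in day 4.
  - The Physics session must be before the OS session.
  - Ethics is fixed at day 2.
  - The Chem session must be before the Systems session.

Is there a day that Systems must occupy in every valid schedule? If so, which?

Ethics is fixed at day 2 and must come before Systems, so Systems is at least day 3.
OS is fixed at day 4 and must come after Systems, so Systems is at most day 3.
So Systems must be day 3.

day 3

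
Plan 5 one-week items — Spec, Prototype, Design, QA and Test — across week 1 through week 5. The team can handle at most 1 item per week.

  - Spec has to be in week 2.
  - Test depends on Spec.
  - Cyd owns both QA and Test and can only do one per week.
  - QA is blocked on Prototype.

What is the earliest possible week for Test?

week 3

Precedence pushes Test to at least week 3.
Test at week 3 is achievable: QA in week 4; Prototype in week 1; Design in week 5; Test in week 3; Spec in week 2.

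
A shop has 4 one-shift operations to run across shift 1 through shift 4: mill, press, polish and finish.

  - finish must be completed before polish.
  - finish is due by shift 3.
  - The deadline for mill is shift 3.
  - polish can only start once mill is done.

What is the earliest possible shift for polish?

Precedence pushes polish to at least shift 2.
polish at shift 2 is achievable: polish=shift 2, press=shift 1, finish=shift 1, mill=shift 1.

shift 2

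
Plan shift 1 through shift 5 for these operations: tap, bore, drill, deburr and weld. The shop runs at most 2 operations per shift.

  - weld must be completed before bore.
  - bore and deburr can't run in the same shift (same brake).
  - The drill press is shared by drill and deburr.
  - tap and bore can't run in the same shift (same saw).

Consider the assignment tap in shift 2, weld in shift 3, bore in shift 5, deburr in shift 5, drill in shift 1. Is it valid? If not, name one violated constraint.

The shop runs at most 2 operations per shift — holds.
bore and deburr can't run in the same shift (same brake) — violated.
The drill press is shared by drill and deburr — holds.
tap and bore can't run in the same shift (same saw) — holds.
weld must be completed before bore — holds.

No — it violates: bore and deburr can't run in the same shift (same brake)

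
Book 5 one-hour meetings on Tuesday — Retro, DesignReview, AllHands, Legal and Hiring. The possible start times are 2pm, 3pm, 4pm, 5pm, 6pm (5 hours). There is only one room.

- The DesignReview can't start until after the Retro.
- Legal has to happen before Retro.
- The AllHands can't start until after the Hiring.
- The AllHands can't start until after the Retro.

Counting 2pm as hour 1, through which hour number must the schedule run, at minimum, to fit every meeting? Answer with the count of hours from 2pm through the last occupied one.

5 hours

The precedence chain requires at least 3 distinct hours.
With at most 1 per hour and 5 meetings, at least 5 hours are needed.
5 works (last occupied hour: 6pm): for example Hiring in 4pm; DesignReview in 6pm; Legal in 2pm; Retro in 3pm; AllHands in 5pm.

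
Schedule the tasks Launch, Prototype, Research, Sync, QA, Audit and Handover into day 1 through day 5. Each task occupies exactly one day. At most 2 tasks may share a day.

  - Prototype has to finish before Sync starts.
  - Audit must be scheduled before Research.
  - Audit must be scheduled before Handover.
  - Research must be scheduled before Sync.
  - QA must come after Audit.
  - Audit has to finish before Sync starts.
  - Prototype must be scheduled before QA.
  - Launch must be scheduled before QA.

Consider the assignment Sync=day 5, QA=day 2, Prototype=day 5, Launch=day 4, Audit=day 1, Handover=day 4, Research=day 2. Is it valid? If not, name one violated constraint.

Audit has to finish before Sync starts — holds.
Prototype must be scheduled before QA — violated.
QA must come after Audit — holds.
Prototype has to finish before Sync starts — violated.
Audit must be scheduled before Research — holds.
Launch must be scheduled before QA — violated.
Research must be scheduled before Sync — holds.
Audit must be scheduled before Handover — holds.
At most 2 tasks may share a day — holds.

No — it violates: Prototype must be scheduled before QA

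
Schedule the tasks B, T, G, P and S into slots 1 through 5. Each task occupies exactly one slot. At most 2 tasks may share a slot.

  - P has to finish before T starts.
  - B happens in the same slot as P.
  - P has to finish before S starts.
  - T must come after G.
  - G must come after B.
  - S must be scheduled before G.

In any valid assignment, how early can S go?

2

Precedence pushes S to at least 2; downstream work caps S at 3.
S at 2 is achievable: T in 4; G in 3; B in 1; S in 2; P in 1.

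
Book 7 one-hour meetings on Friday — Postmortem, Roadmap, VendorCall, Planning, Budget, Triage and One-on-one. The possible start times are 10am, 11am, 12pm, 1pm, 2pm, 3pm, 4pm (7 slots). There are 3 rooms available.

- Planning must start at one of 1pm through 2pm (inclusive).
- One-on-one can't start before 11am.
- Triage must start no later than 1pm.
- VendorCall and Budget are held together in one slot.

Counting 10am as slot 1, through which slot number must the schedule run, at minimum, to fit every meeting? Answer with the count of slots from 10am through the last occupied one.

4

With at most 3 per slot and 7 meetings, at least 3 slots are needed.
Planning can't be placed before 1pm — that is slot 4 counting from 10am — so the schedule must run through at least 4 slots.
4 works (last occupied slot: 1pm): for example Postmortem=10am; One-on-one=11am; Planning=1pm; Roadmap=10am; Budget=11am; Triage=10am; VendorCall=11am.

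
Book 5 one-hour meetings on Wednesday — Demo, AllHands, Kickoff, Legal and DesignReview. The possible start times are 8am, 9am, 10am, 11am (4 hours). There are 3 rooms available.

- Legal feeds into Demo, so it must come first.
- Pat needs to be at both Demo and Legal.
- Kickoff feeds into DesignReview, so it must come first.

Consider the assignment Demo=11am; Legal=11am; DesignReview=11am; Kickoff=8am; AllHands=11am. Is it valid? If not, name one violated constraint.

Invalid. Pat needs to be at both Demo and Legal.

Kickoff feeds into DesignReview, so it must come first — holds.
There are 3 rooms available — violated.
Legal feeds into Demo, so it must come first — violated.
Pat needs to be at both Demo and Legal — violated.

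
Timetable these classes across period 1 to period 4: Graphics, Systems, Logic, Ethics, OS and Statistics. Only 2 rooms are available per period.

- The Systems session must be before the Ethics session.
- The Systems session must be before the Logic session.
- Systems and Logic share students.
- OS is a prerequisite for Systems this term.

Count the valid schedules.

Splitting on Graphics: it can be period 1 (15), period 2 (15), period 3 (13), period 4 (9). Listing each branch's schedules as (Systems, Logic, Ethics, OS, Statistics) by period number:
Graphics=period 1: (2,3,3,1,2) (2,3,3,1,4) (2,3,4,1,2) (2,3,4,1,3) (2,3,4,1,4) (2,4,3,1,2) (2,4,3,1,3) (2,4,3,1,4) (2,4,4,1,2) (2,4,4,1,3) (3,4,4,1,2) (3,4,4,1,3) (3,4,4,2,1) (3,4,4,2,2) (3,4,4,2,3) — 15.
Graphics=period 2: (2,3,3,1,1) (2,3,3,1,4) (2,3,4,1,1) (2,3,4,1,3) (2,3,4,1,4) (2,4,3,1,1) (2,4,3,1,3) (2,4,3,1,4) (2,4,4,1,1) (2,4,4,1,3) (3,4,4,1,1) (3,4,4,1,2) (3,4,4,1,3) (3,4,4,2,1) (3,4,4,2,3) — 15.
Graphics=period 3: (2,3,4,1,1) (2,3,4,1,2) (2,3,4,1,4) (2,4,3,1,1) (2,4,3,1,2) (2,4,3,1,4) (2,4,4,1,1) (2,4,4,1,2) (2,4,4,1,3) (3,4,4,1,1) (3,4,4,1,2) (3,4,4,2,1) (3,4,4,2,2) — 13.
Graphics=period 4: (2,3,3,1,1) (2,3,3,1,2) (2,3,3,1,4) (2,3,4,1,1) (2,3,4,1,2) (2,3,4,1,3) (2,4,3,1,1) (2,4,3,1,2) (2,4,3,1,3) — 9.
Summing: 15 + 15 + 13 + 9 = 52.

52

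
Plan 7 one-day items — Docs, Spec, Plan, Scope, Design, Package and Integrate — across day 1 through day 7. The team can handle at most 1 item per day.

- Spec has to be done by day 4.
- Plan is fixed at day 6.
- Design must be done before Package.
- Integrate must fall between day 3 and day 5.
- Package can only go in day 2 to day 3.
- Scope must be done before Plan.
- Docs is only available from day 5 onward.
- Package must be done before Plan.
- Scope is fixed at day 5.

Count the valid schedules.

4

Enumerating: Scope in day 5, Docs in day 7, Design in day 1, Package in day 2, Plan in day 6, Integrate in day 3, Spec in day 4 | Integrate -> day 4, Design -> day 1, Plan -> day 6, Scope -> day 5, Spec -> day 3, Package -> day 2, Docs -> day 7 | Design -> day 2; Plan -> day 6; Spec -> day 1; Integrate -> day 4; Package -> day 3; Scope -> day 5; Docs -> day 7 | Package -> day 3; Design -> day 1; Plan -> day 6; Scope -> day 5; Spec -> day 2; Integrate -> day 4; Docs -> day 7.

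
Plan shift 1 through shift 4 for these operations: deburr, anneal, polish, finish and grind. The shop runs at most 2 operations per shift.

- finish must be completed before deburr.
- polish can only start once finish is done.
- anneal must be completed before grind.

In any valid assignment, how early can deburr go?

Precedence pushes deburr to at least shift 2.
deburr at shift 2 is achievable: polish in shift 2, anneal in shift 1, finish in shift 1, grind in shift 3, deburr in shift 2.

shift 2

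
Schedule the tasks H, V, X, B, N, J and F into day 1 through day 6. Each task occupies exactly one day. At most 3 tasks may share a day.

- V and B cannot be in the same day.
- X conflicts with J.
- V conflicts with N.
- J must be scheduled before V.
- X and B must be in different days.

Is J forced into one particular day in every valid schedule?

No

J can be day 1 (e.g. V in day 2, X in day 2, J in day 1, F in day 2, B in day 1, N in day 3, H in day 1) or day 2 (e.g. N in day 1, F in day 2, B in day 2, H in day 1, X in day 1, V in day 3, J in day 2).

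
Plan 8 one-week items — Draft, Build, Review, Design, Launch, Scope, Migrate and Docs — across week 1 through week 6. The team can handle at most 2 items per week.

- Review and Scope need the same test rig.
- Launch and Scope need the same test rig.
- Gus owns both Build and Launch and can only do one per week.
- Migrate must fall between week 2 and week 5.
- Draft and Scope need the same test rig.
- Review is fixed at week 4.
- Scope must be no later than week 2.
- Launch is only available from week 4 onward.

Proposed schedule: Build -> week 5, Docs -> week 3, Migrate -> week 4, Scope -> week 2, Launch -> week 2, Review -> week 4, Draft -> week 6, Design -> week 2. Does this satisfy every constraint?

Review and Scope need the same test rig — holds.
Launch is only available from week 4 onward — violated.
Migrate must fall between week 2 and week 5 — holds.
Scope must be no later than week 2 — holds.
Review is fixed at week 4 — holds.
The team can handle at most 2 items per week — violated.
Gus owns both Build and Launch and can only do one per week — holds.
Launch and Scope need the same test rig — violated.
Draft and Scope need the same test rig — holds.

No. Launch is only available from week 4 onward is not satisfied.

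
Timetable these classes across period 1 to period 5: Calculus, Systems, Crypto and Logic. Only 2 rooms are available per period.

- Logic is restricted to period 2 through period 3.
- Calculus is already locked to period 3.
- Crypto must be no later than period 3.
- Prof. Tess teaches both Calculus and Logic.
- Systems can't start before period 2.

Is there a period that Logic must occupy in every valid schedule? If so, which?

Logic's window is period 2–period 3.
Calculus is fixed at period 3, and Logic can't share a period with Calculus.
So Logic must be period 2.

period 2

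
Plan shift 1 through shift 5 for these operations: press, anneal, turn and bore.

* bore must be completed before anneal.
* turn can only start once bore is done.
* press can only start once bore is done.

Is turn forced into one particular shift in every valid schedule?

No

turn can be shift 2 (e.g. bore=shift 1, anneal=shift 2, press=shift 2, turn=shift 2) or shift 3 (e.g. anneal -> shift 2, press -> shift 2, turn -> shift 3, bore -> shift 1).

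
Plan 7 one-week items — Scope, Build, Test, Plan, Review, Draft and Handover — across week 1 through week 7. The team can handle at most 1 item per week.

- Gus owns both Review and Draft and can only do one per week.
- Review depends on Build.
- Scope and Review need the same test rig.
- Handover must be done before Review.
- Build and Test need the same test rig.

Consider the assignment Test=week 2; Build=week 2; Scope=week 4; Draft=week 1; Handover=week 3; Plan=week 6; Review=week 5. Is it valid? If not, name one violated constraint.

No. Build and Test need the same test rig is not satisfied.

Build and Test need the same test rig — violated.
Handover must be done before Review — holds.
Review depends on Build — holds.
Scope and Review need the same test rig — holds.
Gus owns both Review and Draft and can only do one per week — holds.
The team can handle at most 1 item per week — violated.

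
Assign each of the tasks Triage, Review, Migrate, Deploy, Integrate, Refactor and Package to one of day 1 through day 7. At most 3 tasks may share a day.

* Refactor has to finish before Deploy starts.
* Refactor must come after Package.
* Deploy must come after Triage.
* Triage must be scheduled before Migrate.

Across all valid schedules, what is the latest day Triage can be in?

day 6

Downstream work caps Triage at day 6.
Triage at day 6 is achievable: Triage in day 6, Review in day 1, Migrate in day 7, Package in day 1, Refactor in day 2, Integrate in day 1, Deploy in day 7.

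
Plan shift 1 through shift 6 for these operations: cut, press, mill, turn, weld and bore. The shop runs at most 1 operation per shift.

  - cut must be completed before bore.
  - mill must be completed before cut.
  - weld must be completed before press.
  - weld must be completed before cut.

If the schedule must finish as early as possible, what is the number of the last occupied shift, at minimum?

The precedence chain requires at least 3 distinct shifts.
With at most 1 per shift and 6 operations, at least 6 shifts are needed.
6 works (last occupied shift: shift 6): for example mill -> shift 2; weld -> shift 1; turn -> shift 6; press -> shift 4; cut -> shift 3; bore -> shift 5.

shift 6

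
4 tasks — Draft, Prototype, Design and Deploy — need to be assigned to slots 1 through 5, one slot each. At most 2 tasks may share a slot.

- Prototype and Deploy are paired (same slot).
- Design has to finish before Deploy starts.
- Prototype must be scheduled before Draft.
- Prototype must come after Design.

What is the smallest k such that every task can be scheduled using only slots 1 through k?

3 slots

The precedence chain requires at least 3 distinct slots.
With at most 2 per slot and 4 tasks, at least 2 slots are needed.
3 works (last occupied slot: 3): for example Design=1, Draft=3, Deploy=2, Prototype=2.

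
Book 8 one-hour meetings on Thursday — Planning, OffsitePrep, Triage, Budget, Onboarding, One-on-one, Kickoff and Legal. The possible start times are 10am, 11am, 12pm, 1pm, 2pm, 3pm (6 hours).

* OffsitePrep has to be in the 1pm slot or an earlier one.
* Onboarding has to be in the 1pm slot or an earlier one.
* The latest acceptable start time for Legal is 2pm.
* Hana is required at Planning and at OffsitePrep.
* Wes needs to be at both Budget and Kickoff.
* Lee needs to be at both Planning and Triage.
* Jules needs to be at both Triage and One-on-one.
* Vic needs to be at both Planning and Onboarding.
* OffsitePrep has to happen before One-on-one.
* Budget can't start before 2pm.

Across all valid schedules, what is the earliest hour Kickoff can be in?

Kickoff at 10am is achievable: Kickoff=10am, Onboarding=10am, Legal=10am, Planning=11am, One-on-one=11am, Triage=10am, OffsitePrep=10am, Budget=2pm.

10am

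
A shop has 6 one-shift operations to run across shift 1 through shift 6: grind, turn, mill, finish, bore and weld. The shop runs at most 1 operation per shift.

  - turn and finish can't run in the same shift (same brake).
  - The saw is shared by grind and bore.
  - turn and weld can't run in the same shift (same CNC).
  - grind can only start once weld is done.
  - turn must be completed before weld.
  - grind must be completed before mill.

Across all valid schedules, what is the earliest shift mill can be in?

shift 4

Precedence pushes mill to at least shift 4.
mill at shift 4 is achievable: turn=shift 1, mill=shift 4, grind=shift 3, finish=shift 5, bore=shift 6, weld=shift 2.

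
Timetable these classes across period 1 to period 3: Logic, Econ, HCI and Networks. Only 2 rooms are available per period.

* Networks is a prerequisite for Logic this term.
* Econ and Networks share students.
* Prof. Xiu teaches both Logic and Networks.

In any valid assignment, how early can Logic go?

Precedence pushes Logic to at least period 2.
Logic at period 2 is achievable: Logic in period 2, HCI in period 1, Econ in period 2, Networks in period 1.

period 2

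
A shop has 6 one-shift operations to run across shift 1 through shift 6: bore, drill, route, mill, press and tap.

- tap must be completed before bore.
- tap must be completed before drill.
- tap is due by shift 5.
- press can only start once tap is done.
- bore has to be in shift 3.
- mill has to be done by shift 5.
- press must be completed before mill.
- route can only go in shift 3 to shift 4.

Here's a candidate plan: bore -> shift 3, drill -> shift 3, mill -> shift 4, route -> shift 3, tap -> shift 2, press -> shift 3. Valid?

Yes

press must be completed before mill — holds.
route can only go in shift 3 to shift 4 — holds.
tap must be completed before drill — holds.
press can only start once tap is done — holds.
tap must be completed before bore — holds.
mill has to be done by shift 5 — holds.
bore has to be in shift 3 — holds.
tap is due by shift 5 — holds.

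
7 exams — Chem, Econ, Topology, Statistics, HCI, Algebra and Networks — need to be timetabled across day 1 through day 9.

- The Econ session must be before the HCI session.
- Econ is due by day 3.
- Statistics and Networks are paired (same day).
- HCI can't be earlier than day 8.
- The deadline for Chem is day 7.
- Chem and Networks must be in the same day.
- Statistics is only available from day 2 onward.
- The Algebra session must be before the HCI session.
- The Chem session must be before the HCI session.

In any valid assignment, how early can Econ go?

day 1

Econ's own window allows nothing later than day 3.
Econ at day 1 is achievable: Networks -> day 2, Chem -> day 2, HCI -> day 8, Algebra -> day 1, Topology -> day 1, Econ -> day 1, Statistics -> day 2.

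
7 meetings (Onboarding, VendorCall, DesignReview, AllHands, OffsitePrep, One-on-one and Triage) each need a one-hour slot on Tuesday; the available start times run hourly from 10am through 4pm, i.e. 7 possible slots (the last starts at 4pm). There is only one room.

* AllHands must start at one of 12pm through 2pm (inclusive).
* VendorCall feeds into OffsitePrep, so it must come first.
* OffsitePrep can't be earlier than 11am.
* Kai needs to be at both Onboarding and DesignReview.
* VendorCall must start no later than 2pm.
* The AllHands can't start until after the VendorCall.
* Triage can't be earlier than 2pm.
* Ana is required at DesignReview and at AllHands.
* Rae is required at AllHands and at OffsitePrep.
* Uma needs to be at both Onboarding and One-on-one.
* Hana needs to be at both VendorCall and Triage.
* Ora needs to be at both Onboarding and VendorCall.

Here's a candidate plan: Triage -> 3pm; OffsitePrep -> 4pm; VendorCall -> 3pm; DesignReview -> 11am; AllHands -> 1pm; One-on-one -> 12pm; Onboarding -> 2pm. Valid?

Ana is required at DesignReview and at AllHands — holds.
OffsitePrep can't be earlier than 11am — holds.
Ora needs to be at both Onboarding and VendorCall — holds.
Rae is required at AllHands and at OffsitePrep — holds.
There is only one room — violated.
Hana needs to be at both VendorCall and Triage — violated.
VendorCall feeds into OffsitePrep, so it must come first — holds.
VendorCall must start no later than 2pm — violated.
Kai needs to be at both Onboarding and DesignReview — holds.
Uma needs to be at both Onboarding and One-on-one — holds.
The AllHands can't start until after the VendorCall — violated.
AllHands must start at one of 12pm through 2pm (inclusive) — holds.
Triage can't be earlier than 2pm — holds.

No — it violates: VendorCall must start no later than 2pm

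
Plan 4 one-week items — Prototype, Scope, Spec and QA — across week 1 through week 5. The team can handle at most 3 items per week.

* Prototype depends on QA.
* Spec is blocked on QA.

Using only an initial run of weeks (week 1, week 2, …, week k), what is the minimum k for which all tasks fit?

The precedence chain requires at least 2 distinct weeks.
With at most 3 per week and 4 tasks, at least 2 weeks are needed.
2 works (last occupied week: week 2): for example Prototype -> week 2; QA -> week 1; Scope -> week 1; Spec -> week 2.

2 weeks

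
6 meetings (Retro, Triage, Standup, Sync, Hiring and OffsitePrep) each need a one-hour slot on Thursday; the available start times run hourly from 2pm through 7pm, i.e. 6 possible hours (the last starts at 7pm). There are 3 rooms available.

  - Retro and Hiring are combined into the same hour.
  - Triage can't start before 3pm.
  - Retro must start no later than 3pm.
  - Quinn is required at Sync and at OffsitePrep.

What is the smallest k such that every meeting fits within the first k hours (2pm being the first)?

With at most 3 per hour and 6 meetings, at least 2 hours are needed.
Triage can't be placed before 3pm — that is hour 2 counting from 2pm — so the schedule must run through at least 2 hours.
2 works (last occupied hour: 3pm): for example Triage=3pm; Hiring=2pm; Standup=3pm; OffsitePrep=3pm; Retro=2pm; Sync=2pm.

2 hours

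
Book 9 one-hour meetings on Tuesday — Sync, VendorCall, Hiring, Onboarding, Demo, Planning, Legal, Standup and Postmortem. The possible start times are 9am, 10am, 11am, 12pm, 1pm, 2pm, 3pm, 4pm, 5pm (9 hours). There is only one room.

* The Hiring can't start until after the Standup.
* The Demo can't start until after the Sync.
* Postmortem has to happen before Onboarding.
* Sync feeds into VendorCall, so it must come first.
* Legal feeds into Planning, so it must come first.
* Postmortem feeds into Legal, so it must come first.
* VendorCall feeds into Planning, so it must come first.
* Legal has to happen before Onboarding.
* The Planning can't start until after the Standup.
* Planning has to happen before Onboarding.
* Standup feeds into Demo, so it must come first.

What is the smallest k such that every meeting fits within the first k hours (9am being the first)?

The precedence chain requires at least 4 distinct hours.
With at most 1 per hour and 9 meetings, at least 9 hours are needed.
9 works (last occupied hour: 5pm): for example Standup in 11am, Onboarding in 3pm, Sync in 12pm, Planning in 2pm, Hiring in 5pm, Legal in 10am, Demo in 4pm, VendorCall in 1pm, Postmortem in 9am.

9 hours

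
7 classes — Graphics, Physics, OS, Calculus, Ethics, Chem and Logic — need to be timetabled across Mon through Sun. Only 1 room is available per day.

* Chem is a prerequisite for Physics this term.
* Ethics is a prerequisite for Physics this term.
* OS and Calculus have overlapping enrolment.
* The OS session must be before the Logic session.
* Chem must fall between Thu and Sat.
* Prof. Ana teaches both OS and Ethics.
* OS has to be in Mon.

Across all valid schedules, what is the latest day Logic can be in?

Sun

Precedence pushes Logic to at least Tue.
Logic at Sun is achievable: Graphics=Wed, OS=Mon, Physics=Fri, Logic=Sun, Chem=Thu, Ethics=Tue, Calculus=Sat.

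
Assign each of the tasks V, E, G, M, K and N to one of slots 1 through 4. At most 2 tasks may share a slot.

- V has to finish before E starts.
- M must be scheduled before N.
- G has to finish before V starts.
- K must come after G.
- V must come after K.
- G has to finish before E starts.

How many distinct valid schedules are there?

6

Splitting on M: it can be 1 (3), 2 (2), 3 (1). Listing each branch's schedules as (V, E, G, K, N):
M=1: (3,4,1,2,2) (3,4,1,2,3) (3,4,1,2,4) — 3.
M=2: (3,4,1,2,3) (3,4,1,2,4) — 2.
M=3: (3,4,1,2,4) — 1.
Summing: 3 + 2 + 1 = 6.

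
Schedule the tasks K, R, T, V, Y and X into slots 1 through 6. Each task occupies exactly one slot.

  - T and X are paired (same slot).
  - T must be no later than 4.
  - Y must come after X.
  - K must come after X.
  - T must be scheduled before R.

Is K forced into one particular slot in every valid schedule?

No

K can be 2 (e.g. K=2; Y=2; X=1; T=1; V=1; R=2) or 3 (e.g. K in 3, Y in 2, X in 1, V in 1, R in 2, T in 1).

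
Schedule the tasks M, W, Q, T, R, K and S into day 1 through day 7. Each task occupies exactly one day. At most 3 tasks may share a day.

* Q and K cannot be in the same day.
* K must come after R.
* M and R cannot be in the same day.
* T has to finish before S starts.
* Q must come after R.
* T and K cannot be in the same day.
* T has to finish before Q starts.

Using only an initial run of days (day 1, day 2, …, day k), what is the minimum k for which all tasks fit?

3

The precedence chain requires at least 2 distinct days.
With at most 3 per day and 7 tasks, at least 3 days are needed.
3 works (last occupied day: day 3): for example W -> day 1; R -> day 1; M -> day 2; S -> day 2; K -> day 3; T -> day 1; Q -> day 2.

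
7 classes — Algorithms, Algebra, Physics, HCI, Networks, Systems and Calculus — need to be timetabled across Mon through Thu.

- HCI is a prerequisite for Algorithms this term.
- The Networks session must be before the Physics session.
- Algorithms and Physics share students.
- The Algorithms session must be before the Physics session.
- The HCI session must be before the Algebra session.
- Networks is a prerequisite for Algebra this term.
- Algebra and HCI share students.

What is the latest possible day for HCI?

Tue

Downstream work caps HCI at Tue.
HCI at Tue is achievable: Physics=Thu; Calculus=Mon; Algorithms=Wed; Networks=Mon; Systems=Mon; Algebra=Wed; HCI=Tue.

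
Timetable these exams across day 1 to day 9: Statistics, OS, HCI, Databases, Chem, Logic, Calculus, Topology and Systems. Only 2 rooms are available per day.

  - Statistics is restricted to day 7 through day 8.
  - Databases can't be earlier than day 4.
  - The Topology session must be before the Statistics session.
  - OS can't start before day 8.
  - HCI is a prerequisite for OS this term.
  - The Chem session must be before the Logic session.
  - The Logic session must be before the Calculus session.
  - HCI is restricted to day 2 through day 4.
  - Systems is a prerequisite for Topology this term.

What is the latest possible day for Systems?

day 6

Downstream work caps Systems at day 6.
Systems at day 6 is achievable: HCI -> day 2, Databases -> day 4, OS -> day 8, Logic -> day 2, Systems -> day 6, Statistics -> day 8, Topology -> day 7, Chem -> day 1, Calculus -> day 3.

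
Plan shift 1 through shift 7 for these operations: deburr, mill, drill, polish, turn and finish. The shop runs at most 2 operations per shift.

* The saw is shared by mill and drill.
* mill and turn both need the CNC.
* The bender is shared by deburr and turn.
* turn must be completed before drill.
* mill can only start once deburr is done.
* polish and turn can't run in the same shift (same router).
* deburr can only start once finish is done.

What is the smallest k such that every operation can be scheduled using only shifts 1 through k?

3 shifts

The precedence chain requires at least 3 distinct shifts.
With at most 2 per shift and 6 operations, at least 3 shifts are needed.
3 works (last occupied shift: shift 3): for example deburr in shift 2; finish in shift 1; mill in shift 3; polish in shift 3; drill in shift 2; turn in shift 1.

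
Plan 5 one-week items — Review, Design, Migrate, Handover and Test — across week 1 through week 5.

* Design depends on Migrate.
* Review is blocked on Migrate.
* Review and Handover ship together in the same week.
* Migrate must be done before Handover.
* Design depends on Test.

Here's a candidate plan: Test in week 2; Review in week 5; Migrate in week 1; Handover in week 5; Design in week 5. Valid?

Design depends on Test — holds.
Review and Handover ship together in the same week — holds.
Migrate must be done before Handover — holds.
Review is blocked on Migrate — holds.
Design depends on Migrate — holds.

Yes, all constraints hold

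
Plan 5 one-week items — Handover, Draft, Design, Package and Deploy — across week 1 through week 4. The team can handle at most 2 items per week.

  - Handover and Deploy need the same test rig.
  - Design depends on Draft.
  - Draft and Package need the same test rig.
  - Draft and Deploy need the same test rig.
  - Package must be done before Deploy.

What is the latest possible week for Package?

week 3

Downstream work caps Package at week 3.
Package at week 3 is achievable: Deploy -> week 4; Handover -> week 1; Draft -> week 1; Package -> week 3; Design -> week 2.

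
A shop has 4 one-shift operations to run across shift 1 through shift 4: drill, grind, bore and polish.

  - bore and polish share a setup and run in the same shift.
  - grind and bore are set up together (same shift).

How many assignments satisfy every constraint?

Splitting on drill: it can be shift 1 (4), shift 2 (4), shift 3 (4), shift 4 (4). Listing each branch's schedules as (grind, bore, polish) by shift number:
drill=shift 1: (1,1,1) (2,2,2) (3,3,3) (4,4,4) — 4.
drill=shift 2: (1,1,1) (2,2,2) (3,3,3) (4,4,4) — 4.
drill=shift 3: (1,1,1) (2,2,2) (3,3,3) (4,4,4) — 4.
drill=shift 4: (1,1,1) (2,2,2) (3,3,3) (4,4,4) — 4.
Summing: 4 + 4 + 4 + 4 = 16.

16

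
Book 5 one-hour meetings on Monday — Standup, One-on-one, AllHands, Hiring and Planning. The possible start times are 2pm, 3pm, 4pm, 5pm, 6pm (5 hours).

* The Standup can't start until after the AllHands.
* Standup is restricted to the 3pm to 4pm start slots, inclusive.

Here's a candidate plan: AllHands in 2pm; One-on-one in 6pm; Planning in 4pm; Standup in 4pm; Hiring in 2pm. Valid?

Valid

The Standup can't start until after the AllHands — holds.
Standup is restricted to the 3pm to 4pm start slots, inclusive — holds.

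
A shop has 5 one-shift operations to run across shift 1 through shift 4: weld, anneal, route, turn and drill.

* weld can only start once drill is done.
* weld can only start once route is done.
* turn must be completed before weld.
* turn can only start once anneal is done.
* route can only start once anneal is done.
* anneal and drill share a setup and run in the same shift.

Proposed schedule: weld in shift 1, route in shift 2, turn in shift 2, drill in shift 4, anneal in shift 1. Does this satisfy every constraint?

No. weld can only start once drill is done is not satisfied.

anneal and drill share a setup and run in the same shift — violated.
turn can only start once anneal is done — holds.
turn must be completed before weld — violated.
route can only start once anneal is done — holds.
weld can only start once drill is done — violated.
weld can only start once route is done — violated.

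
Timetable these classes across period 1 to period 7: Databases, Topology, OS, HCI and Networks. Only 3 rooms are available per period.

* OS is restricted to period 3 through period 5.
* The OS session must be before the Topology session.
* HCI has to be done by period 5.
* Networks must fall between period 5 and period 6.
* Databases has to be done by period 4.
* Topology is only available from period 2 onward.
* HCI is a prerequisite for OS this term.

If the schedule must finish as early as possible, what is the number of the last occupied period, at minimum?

period 5

The precedence chain requires at least 3 distinct periods.
With at most 3 per period and 5 classes, at least 2 periods are needed.
Networks can't be placed before period 5, so the schedule must run through at least period 5.
5 works (last occupied period: period 5): for example Networks -> period 5, Topology -> period 4, OS -> period 3, HCI -> period 1, Databases -> period 1.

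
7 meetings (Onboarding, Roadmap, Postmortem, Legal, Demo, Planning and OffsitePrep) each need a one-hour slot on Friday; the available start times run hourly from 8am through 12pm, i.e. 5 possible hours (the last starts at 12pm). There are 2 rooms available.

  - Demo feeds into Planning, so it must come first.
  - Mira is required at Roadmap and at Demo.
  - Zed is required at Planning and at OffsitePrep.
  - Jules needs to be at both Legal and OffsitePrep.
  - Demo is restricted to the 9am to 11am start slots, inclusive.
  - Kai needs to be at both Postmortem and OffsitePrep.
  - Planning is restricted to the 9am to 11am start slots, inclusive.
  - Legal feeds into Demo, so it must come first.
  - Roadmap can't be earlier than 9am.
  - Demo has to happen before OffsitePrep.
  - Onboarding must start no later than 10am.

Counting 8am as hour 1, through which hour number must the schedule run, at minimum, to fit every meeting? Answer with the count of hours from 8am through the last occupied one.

The precedence chain requires at least 3 distinct hours.
With at most 2 per hour and 7 meetings, at least 4 hours are needed.
4 works (last occupied hour: 11am): for example Planning in 10am; Onboarding in 8am; Roadmap in 10am; OffsitePrep in 11am; Postmortem in 9am; Legal in 8am; Demo in 9am.

4 hours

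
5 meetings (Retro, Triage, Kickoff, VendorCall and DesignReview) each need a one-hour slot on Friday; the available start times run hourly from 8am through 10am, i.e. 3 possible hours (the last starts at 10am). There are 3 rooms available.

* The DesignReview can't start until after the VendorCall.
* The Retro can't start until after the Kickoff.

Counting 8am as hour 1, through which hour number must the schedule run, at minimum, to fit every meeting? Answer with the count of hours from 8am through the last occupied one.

2

The precedence chain requires at least 2 distinct hours.
With at most 3 per hour and 5 meetings, at least 2 hours are needed.
2 works (last occupied hour: 9am): for example VendorCall -> 8am; DesignReview -> 9am; Triage -> 8am; Kickoff -> 8am; Retro -> 9am.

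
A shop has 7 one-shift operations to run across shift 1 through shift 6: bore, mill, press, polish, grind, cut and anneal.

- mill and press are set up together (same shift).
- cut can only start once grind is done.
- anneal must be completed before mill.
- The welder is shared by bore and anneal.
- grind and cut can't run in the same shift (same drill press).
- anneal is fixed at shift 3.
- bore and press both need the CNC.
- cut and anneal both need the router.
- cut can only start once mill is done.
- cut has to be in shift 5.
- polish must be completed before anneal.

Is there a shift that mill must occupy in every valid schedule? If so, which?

shift 4

anneal is fixed at shift 3 and must come before mill, so mill is at least shift 4.
cut is fixed at shift 5 and must come after mill, so mill is at most shift 4.
So mill must be shift 4.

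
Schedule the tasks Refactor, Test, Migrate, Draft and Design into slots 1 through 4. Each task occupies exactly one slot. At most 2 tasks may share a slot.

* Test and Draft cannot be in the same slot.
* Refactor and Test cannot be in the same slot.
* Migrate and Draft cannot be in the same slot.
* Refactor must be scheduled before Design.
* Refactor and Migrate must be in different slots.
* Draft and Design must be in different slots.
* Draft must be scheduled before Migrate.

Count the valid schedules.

Splitting on Refactor: it can be 1 (33), 2 (17), 3 (6). Listing each branch's schedules as (Test, Migrate, Draft, Design):
Refactor=1: (2,2,1,3) (2,2,1,4) (2,3,1,2) (2,3,1,3) (2,3,1,4) (2,4,1,2) (2,4,1,3) (2,4,1,4) (2,4,3,2) (2,4,3,4) (3,2,1,2) (3,2,1,3) (3,2,1,4) (3,3,1,2) (3,3,1,4) (3,3,2,4) (3,4,1,2) (3,4,1,3) (3,4,1,4) (3,4,2,3) (3,4,2,4) (4,2,1,2) (4,2,1,3) (4,2,1,4) (4,3,1,2) (4,3,1,3) (4,3,1,4) (4,3,2,3) (4,3,2,4) (4,4,1,2) (4,4,1,3) (4,4,2,3) (4,4,3,2) — 33.
Refactor=2: (1,3,2,3) (1,3,2,4) (1,4,2,3) (1,4,2,4) (1,4,3,4) (3,3,1,4) (3,3,2,4) (3,4,1,3) (3,4,1,4) (3,4,2,3) (3,4,2,4) (4,3,1,3) (4,3,1,4) (4,3,2,3) (4,3,2,4) (4,4,1,3) (4,4,2,3) — 17.
Refactor=3: (1,4,2,4) (1,4,3,4) (2,2,1,4) (2,4,1,4) (2,4,3,4) (4,2,1,4) — 6.
Summing: 33 + 17 + 6 = 56.

56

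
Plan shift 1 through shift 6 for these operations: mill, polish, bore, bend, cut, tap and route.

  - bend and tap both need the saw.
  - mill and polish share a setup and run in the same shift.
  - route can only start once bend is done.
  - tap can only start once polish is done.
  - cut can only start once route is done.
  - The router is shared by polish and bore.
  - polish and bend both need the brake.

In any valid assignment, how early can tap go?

shift 2

Precedence pushes tap to at least shift 2.
tap at shift 2 is achievable: route=shift 4, mill=shift 1, bore=shift 2, polish=shift 1, bend=shift 3, tap=shift 2, cut=shift 5.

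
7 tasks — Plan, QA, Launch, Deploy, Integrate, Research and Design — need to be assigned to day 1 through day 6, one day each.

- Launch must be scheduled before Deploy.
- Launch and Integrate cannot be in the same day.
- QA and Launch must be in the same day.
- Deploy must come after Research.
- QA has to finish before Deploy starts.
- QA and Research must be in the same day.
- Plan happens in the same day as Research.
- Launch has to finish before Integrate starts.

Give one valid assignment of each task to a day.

Plan=day 1, Research=day 1, Design=day 1, Integrate=day 2, Deploy=day 2, Launch=day 1, QA=day 1

Checking: Research(day 1) before Deploy(day 2); QA(day 1) before Deploy(day 2); Launch(day 1) before Deploy(day 2); Launch(day 1) before Integrate(day 2); Launch(day 1) != Integrate(day 2); QA = Launch = day 1; QA = Research = day 1; Plan = Research = day 1.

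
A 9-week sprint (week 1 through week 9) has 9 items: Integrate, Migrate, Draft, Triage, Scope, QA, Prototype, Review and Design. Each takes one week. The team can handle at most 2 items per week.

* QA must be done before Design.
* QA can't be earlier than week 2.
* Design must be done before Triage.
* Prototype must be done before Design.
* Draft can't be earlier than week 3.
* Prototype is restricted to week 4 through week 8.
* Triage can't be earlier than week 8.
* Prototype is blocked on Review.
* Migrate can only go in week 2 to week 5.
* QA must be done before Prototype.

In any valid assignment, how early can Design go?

Precedence pushes Design to at least week 5; downstream work caps Design at week 8.
Design at week 5 is achievable: Design=week 5; Prototype=week 4; QA=week 2; Integrate=week 1; Scope=week 3; Review=week 1; Triage=week 8; Draft=week 3; Migrate=week 2.

week 5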